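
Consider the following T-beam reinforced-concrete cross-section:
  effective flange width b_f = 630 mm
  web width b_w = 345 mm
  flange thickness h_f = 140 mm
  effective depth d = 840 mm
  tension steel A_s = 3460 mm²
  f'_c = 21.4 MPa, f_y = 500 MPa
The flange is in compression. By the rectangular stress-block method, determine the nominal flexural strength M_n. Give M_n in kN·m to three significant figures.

Tension: T = A_s f_y = 3460 × 500 = 1730000 N.
Try a within the flange: a = T/(0.85 f'_c b_f) = 1730000/(0.85 × 21.4 × 630) = 150.96 mm.
a = 150.96 > h_f = 140 mm: the block extends into the web. Split into flange-overhang and web parts.
C_f = 0.85 f'_c (b_f − b_w) h_f = 0.85 × 21.4 × (630 − 345) × 140 = 725781 N.
Remaining web compression depth: a_w = (T − C_f)/(0.85 f'_c b_w) = (1730000 − 725781)/(0.85 × 21.4 × 345) = 160.02 mm.
M_n = C_f(d − h_f/2) + (T − C_f)(d − a_w/2) = 725781 × (840 − 70) + 1004219 × (840 − 80.01) = 558.85 + 763.20 = 1322.05 × 10⁶ N·mm.
M_n = 1322.05 kN·m.

M_n ≈ 1320 kN·m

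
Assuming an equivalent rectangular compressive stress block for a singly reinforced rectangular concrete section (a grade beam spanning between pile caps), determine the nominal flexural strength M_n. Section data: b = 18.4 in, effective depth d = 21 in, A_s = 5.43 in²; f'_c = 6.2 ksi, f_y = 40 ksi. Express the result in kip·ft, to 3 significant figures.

T = A_s f_y = 5.43 × 40 = 217.2 kips.
a = T/(0.85 f'_c b) = 217.2/(0.85 × 6.2 × 18.4) = 2.240 in.
M_n = T(d − a/2) = 217.2 × (21 − 1.12) = 4317.9 kip·in = 4317.9/12 = 359.83 kip·ft.

M_n ≈ 360 kip·ft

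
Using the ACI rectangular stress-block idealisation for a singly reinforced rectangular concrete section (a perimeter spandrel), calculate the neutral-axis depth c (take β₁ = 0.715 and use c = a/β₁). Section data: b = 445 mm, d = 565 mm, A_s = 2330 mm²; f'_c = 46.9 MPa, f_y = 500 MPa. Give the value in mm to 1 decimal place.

T = A_s f_y = 2330 × 500 = 1165000 N = 1165 kN.
Setting C = 0.85 f'_c a b equal to T: a = 1165000/(0.85 × 46.9 × 445) = 65.671 mm.
With β₁ = 0.715, c = a/β₁ = 65.671/0.715 = 91.8 mm.

c ≈ 91.8 mm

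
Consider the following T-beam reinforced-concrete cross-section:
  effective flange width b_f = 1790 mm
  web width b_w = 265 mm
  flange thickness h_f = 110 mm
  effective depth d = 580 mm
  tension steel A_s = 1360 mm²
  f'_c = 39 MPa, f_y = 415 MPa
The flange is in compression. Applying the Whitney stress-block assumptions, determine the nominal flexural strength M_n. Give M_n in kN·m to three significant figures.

M_n ≈ 325 kN·m

Tension: T = A_s f_y = 1360 × 415 = 564400 N.
Try a within the flange: a = T/(0.85 f'_c b_f) = 564400/(0.85 × 39 × 1790) = 9.51 mm.
Since a = 9.51 ≤ h_f = 110 mm, the stress block lies entirely in the flange; analyse as a rectangular beam of width b_f.
M_n = T(d − a/2) = 564400 × (580 − 4.755) = 324.67 × 10⁶ N·mm.
M_n = 324.67 kN·m.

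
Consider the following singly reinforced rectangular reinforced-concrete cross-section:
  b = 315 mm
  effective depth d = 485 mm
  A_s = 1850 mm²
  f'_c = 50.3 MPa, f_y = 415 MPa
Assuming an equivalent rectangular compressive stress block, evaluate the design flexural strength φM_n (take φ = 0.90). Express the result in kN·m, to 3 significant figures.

T = A_s f_y = 1850 × 415 = 767750 N = 767.75 kN.
From C = T: a = T/(0.85 f'_c b) = 767750/(0.85 × 50.3 × 315) = 57.01 mm.
M_n = T(d − a/2) = 767.75 kN × (485 − 28.505) mm = 350.47 kN·m.
φM_n = 0.90 × 350.47 = 315.42 kN·m.

φM_n ≈ 315 kN·m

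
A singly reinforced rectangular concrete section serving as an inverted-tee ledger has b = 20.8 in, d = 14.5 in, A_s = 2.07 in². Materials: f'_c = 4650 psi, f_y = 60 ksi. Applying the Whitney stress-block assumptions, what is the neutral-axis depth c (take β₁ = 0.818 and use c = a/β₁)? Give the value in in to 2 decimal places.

c ≈ 1.85 in

T = A_s f_y = 2.07 × 60 = 124.2 kips.
a = T/(0.85 f'_c b) = 124.2/(0.85 × 4.65 × 20.8) = 1.5107 in.
With β₁ = 0.818, c = a/β₁ = 1.5107/0.818 = 1.85 in.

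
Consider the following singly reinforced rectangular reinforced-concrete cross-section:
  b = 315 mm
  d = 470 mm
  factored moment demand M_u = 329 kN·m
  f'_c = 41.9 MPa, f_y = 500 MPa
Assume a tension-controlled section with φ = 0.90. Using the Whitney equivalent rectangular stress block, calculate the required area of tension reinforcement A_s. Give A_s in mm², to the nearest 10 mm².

M_n = M_u/φ = 329/0.90 = 365.556 kN·m.
With M_n = 0.85 f'_c a b (d − a/2), solve the quadratic for a:
a = d − √(d² − 2M_n/(0.85 f'_c b)) = 470 − √(470² − 2 × 365.556×10⁶/(0.85 × 41.9 × 315)) = 75.37 mm.
A_s = 0.85 f'_c a b / f_y = 0.85 × 41.9 × 75.37 × 315 / 500 = 1691.1 mm².

A_s ≈ 1690 mm²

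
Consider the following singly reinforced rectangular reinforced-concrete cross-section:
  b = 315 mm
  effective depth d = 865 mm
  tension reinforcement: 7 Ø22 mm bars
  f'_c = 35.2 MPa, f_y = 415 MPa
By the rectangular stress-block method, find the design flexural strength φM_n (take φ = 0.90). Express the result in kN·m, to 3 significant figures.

A_s = 7 × 380 = 2660 mm².
T = A_s f_y = 2660 × 415 = 1103900 N = 1103.9 kN.
From C = T: a = T/(0.85 f'_c b) = 1103900/(0.85 × 35.2 × 315) = 117.13 mm.
M_n = T(d − a/2) = 1103.9 kN × (865 − 58.565) mm = 890.22 kN·m.
φM_n = 0.90 × 890.22 = 801.20 kN·m.

φM_n ≈ 801 kN·m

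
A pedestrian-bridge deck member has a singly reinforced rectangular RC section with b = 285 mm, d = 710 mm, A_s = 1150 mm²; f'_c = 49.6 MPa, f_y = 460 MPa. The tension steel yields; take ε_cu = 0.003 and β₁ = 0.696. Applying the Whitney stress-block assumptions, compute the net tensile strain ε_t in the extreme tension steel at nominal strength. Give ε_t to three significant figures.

a = A_s f_y/(0.85 f'_c b) = 44.03 mm.
β₁ = 0.696, so c = a/β₁ = 44.03/0.696 = 63.26 mm.
From the linear strain diagram with ε_cu = 0.003: ε_t = 0.003 (d − c)/c = 0.003 × (710 − 63.26)/63.26 = 0.0307.
Since ε_t ≥ 0.005, the section is tension-controlled.

ε_t ≈ 0.0307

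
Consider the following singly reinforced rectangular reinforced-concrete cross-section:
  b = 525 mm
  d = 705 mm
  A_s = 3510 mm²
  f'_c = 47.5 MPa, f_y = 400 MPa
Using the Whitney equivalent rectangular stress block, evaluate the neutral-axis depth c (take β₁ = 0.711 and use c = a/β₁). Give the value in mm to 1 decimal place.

c ≈ 93.2 mm

T = A_s f_y = 3510 × 400 = 1404000 N = 1404 kN.
Setting C = 0.85 f'_c a b equal to T: a = 1404000/(0.85 × 47.5 × 525) = 66.236 mm.
With β₁ = 0.711, c = a/β₁ = 66.236/0.711 = 93.2 mm.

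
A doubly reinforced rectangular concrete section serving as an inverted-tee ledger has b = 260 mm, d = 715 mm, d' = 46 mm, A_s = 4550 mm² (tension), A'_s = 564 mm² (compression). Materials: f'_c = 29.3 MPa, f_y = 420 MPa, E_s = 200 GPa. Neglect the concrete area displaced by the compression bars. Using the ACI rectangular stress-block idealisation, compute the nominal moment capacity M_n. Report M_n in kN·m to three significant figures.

M_n ≈ 1140 kN·m

Assume both tension and compression steel yield.
Net tension couple steel: A_s − A'_s = 3986 mm².
a = (A_s − A'_s) f_y / (0.85 f'_c b) = 1674120/(0.85 × 29.3 × 260) = 258.54 mm.
c = a/β₁ = 258.54/0.841 = 307.42 mm; ε'_s = 0.003(c − d')/c = 0.0026 ≥ f_y/E_s = 0.0021, so compression steel does yield.
M_n = (A_s − A'_s) f_y (d − a/2) + A'_s f_y (d − d') = [1674120 × (715 − 129.27) + 236880 × (715 − 46)] × 10⁻⁶ = 980.58 + 158.47 = 1139.05 kN·m.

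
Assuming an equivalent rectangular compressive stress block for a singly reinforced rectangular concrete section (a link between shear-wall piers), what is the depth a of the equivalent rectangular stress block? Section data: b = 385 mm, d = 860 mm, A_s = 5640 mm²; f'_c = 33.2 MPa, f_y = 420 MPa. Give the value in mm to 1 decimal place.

a ≈ 218.0 mm

T = A_s f_y = 5640 × 420 = 2368800 N = 2368.8 kN.
Setting C = 0.85 f'_c a b equal to T: a = 2368800/(0.85 × 33.2 × 385) = 218.0 mm.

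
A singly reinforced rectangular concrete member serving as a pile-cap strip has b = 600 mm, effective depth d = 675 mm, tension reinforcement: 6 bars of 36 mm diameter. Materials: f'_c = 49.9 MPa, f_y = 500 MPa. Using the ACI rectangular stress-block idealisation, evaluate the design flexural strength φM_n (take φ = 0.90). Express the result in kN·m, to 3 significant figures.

A_s = 6 × 1018 = 6108 mm².
T = A_s f_y = 6108 × 500 = 3054000 N = 3054 kN.
From C = T: a = T/(0.85 f'_c b) = 3054000/(0.85 × 49.9 × 600) = 120.00 mm.
M_n = T(d − a/2) = 3054 kN × (675 − 60) mm = 1878.21 kN·m.
φM_n = 0.90 × 1878.21 = 1690.39 kN·m.

φM_n ≈ 1690 kN·m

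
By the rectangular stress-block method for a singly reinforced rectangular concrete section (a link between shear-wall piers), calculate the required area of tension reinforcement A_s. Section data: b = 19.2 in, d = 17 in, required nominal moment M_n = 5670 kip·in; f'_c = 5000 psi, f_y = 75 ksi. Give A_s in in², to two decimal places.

A_s ≈ 5.17 in²

From M_n = 0.85 f'_c a b (d − a/2):
a = d − √(d² − 2M_n/(0.85 f'_c b)) = 17 − √(17² − 2 × 5670/(0.85 × 5 × 19.2)) = 4.751 in.
A_s = 0.85 f'_c a b / f_y = 0.85 × 5 × 4.751 × 19.2 / 75 = 5.169 in².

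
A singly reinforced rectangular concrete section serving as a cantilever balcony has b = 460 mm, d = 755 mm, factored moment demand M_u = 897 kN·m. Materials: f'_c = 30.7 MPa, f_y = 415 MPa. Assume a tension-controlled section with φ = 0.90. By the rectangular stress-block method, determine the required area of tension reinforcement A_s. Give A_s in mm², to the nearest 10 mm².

M_n = M_u/φ = 897/0.90 = 996.667 kN·m.
With M_n = 0.85 f'_c a b (d − a/2), solve the quadratic for a:
a = d − √(d² − 2M_n/(0.85 f'_c b)) = 755 − √(755² − 2 × 996.667×10⁶/(0.85 × 30.7 × 460)) = 119.42 mm.
A_s = 0.85 f'_c a b / f_y = 0.85 × 30.7 × 119.42 × 460 / 415 = 3454.2 mm².

A_s ≈ 3450 mm²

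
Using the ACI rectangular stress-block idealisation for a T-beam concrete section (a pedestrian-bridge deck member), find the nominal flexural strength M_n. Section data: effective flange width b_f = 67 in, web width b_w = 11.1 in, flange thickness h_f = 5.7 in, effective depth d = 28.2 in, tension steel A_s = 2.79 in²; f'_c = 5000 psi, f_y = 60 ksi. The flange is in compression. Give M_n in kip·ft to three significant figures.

M_n ≈ 389 kip·ft

Tension: T = A_s f_y = 2.79 × 60 = 167.4 kips.
Try a within the flange: a = T/(0.85 f'_c b_f) = 167.4/(0.85 × 5 × 67) = 0.588 in.
Since a = 0.588 ≤ h_f = 5.7 in, the stress block lies entirely in the flange; analyse as a rectangular beam of width b_f.
M_n = T(d − a/2) = 167.4 × (28.2 − 0.294) = 4671.5 kip·in.
M_n = 4671.5/12 = 389.29 kip·ft.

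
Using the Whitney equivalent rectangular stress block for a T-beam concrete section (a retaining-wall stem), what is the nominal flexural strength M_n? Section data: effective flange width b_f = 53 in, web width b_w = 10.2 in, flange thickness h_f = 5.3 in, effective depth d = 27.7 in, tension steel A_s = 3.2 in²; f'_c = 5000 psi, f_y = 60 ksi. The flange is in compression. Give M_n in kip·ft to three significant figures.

Tension: T = A_s f_y = 3.2 × 60 = 192 kips.
Try a within the flange: a = T/(0.85 f'_c b_f) = 192/(0.85 × 5 × 53) = 0.852 in.
Since a = 0.852 ≤ h_f = 5.3 in, the stress block lies entirely in the flange; analyse as a rectangular beam of width b_f.
M_n = T(d − a/2) = 192 × (27.7 − 0.426) = 5236.6 kip·in.
M_n = 5236.6/12 = 436.38 kip·ft.

M_n ≈ 436 kip·ft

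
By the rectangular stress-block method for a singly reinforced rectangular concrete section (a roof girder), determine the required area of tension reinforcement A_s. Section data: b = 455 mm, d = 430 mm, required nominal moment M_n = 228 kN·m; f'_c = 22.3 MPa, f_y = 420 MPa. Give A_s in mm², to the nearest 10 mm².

With M_n = 0.85 f'_c a b (d − a/2), solve the quadratic for a:
a = d − √(d² − 2M_n/(0.85 f'_c b)) = 430 − √(430² − 2 × 228×10⁶/(0.85 × 22.3 × 455)) = 66.64 mm.
A_s = 0.85 f'_c a b / f_y = 0.85 × 22.3 × 66.64 × 455 / 420 = 1368.4 mm².

A_s ≈ 1370 mm²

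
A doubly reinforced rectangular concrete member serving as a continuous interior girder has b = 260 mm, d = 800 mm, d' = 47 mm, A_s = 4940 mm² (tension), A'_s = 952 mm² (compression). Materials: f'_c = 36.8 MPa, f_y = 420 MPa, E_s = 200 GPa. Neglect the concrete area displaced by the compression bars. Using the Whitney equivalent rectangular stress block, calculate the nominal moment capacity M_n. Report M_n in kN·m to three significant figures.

Assume both tension and compression steel yield.
Net tension couple steel: A_s − A'_s = 3988 mm².
a = (A_s − A'_s) f_y / (0.85 f'_c b) = 1674960/(0.85 × 36.8 × 260) = 205.95 mm.
c = a/β₁ = 205.95/0.787 = 261.69 mm; ε'_s = 0.003(c − d')/c = 0.0025 ≥ f_y/E_s = 0.0021, so compression steel does yield.
M_n = (A_s − A'_s) f_y (d − a/2) + A'_s f_y (d − d') = [1674960 × (800 − 102.975) + 399840 × (800 − 47)] × 10⁻⁶ = 1167.49 + 301.08 = 1468.57 kN·m.

M_n ≈ 1470 kN·m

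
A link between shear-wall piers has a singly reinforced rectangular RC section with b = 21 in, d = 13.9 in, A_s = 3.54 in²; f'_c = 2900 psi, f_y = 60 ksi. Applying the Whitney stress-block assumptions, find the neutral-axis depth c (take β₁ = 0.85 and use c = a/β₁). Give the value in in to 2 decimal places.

c ≈ 4.83 in

T = A_s f_y = 3.54 × 60 = 212.4 kips.
a = T/(0.85 f'_c b) = 212.4/(0.85 × 2.9 × 21) = 4.1032 in.
With β₁ = 0.85, c = a/β₁ = 4.1032/0.85 = 4.83 in.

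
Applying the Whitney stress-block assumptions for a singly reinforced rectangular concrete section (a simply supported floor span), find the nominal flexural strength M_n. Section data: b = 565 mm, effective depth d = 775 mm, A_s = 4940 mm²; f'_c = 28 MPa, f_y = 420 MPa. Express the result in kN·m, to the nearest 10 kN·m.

T = A_s f_y = 4940 × 420 = 2074800 N = 2074.8 kN.
From C = T: a = T/(0.85 f'_c b) = 2074800/(0.85 × 28 × 565) = 154.29 mm.
M_n = T(d − a/2) = 2074.8 kN × (775 − 77.145) mm = 1447.91 kN·m.

M_n ≈ 1450 kN·m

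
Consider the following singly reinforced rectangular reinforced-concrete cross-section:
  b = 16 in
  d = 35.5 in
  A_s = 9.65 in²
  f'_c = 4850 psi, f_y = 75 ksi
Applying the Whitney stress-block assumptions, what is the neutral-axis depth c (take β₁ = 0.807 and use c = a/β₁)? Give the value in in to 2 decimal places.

c ≈ 13.60 in

T = A_s f_y = 9.65 × 75 = 723.75 kips.
a = T/(0.85 f'_c b) = 723.75/(0.85 × 4.85 × 16) = 10.9726 in.
With β₁ = 0.807, c = a/β₁ = 10.9726/0.807 = 13.60 in.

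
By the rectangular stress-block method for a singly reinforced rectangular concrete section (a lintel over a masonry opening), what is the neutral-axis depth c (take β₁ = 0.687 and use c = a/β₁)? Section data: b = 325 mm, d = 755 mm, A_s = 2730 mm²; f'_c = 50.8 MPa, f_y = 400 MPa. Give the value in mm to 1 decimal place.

T = A_s f_y = 2730 × 400 = 1092000 N = 1092 kN.
Setting C = 0.85 f'_c a b equal to T: a = 1092000/(0.85 × 50.8 × 325) = 77.814 mm.
With β₁ = 0.687, c = a/β₁ = 77.814/0.687 = 113.3 mm.

c ≈ 113.3 mm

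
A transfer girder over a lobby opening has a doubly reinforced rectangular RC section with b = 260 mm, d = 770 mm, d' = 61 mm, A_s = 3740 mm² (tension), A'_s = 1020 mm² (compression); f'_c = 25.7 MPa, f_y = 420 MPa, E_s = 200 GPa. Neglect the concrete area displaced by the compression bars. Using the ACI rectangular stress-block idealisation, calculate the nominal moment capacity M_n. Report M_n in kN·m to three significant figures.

M_n ≈ 1070 kN·m

Assume both tension and compression steel yield.
Net tension couple steel: A_s − A'_s = 2720 mm².
a = (A_s − A'_s) f_y / (0.85 f'_c b) = 1142400/(0.85 × 25.7 × 260) = 201.14 mm.
c = a/β₁ = 201.14/0.85 = 236.64 mm; ε'_s = 0.003(c − d')/c = 0.0022 ≥ f_y/E_s = 0.0021, so compression steel does yield.
M_n = (A_s − A'_s) f_y (d − a/2) + A'_s f_y (d − d') = [1142400 × (770 − 100.57) + 428400 × (770 − 61)] × 10⁻⁶ = 764.76 + 303.74 = 1068.50 kN·m.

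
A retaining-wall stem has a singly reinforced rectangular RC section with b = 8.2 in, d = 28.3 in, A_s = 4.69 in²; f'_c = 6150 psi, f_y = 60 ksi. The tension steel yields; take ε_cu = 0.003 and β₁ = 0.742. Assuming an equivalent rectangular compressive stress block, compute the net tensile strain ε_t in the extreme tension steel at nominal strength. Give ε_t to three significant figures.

a = A_s f_y/(0.85 f'_c b) = 6.565 in.
β₁ = 0.742, so c = a/β₁ = 6.565/0.742 = 8.848 in.
From the linear strain diagram with ε_cu = 0.003: ε_t = 0.003 (d − c)/c = 0.003 × (28.3 − 8.848)/8.848 = 0.00660.
Since ε_t ≥ 0.005, the section is tension-controlled.

ε_t ≈ 0.00660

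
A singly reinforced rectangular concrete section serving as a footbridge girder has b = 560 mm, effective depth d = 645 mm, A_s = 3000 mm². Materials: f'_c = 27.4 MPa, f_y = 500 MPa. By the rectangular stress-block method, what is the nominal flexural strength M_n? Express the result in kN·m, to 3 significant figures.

M_n ≈ 881 kN·m

T = A_s f_y = 3000 × 500 = 1500000 N = 1500 kN.
From C = T: a = T/(0.85 f'_c b) = 1500000/(0.85 × 27.4 × 560) = 115.01 mm.
M_n = T(d − a/2) = 1500 kN × (645 − 57.505) mm = 881.24 kN·m.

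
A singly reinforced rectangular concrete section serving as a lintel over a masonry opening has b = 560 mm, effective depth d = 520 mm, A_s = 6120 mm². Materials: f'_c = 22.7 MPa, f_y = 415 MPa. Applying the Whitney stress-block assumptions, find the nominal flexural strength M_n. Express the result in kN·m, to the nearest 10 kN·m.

T = A_s f_y = 6120 × 415 = 2539800 N = 2539.8 kN.
From C = T: a = T/(0.85 f'_c b) = 2539800/(0.85 × 22.7 × 560) = 235.05 mm.
M_n = T(d − a/2) = 2539.8 kN × (520 − 117.525) mm = 1022.21 kN·m.

M_n ≈ 1020 kN·m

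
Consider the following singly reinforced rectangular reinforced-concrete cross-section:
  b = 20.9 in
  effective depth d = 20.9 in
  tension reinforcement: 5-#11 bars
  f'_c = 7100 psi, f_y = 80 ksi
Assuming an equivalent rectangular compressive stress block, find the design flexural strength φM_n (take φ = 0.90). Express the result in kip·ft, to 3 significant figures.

φM_n ≈ 862 kip·ft

A_s = 5 × 1.56 = 7.8 in².
T = A_s f_y = 7.8 × 80 = 624 kips.
a = T/(0.85 f'_c b) = 624/(0.85 × 7.1 × 20.9) = 4.947 in.
M_n = T(d − a/2) = 624 × (20.9 − 2.4735) = 11498.1 kip·in = 11498.1/12 = 958.18 kip·ft.
φM_n = 0.90 × 958.18 = 862.36 kip·ft.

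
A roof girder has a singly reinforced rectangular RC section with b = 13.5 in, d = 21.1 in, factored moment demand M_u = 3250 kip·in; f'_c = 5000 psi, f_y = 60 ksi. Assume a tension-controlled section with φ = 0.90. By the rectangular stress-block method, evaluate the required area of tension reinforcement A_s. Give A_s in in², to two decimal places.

A_s ≈ 3.09 in²

M_n = M_u/φ = 3250/0.90 = 3611.11 kip·in.
From M_n = 0.85 f'_c a b (d − a/2):
a = d − √(d² − 2M_n/(0.85 f'_c b)) = 21.1 − √(21.1² − 2 × 3611.11/(0.85 × 5 × 13.5)) = 3.230 in.
A_s = 0.85 f'_c a b / f_y = 0.85 × 5 × 3.230 × 13.5 / 60 = 3.089 in².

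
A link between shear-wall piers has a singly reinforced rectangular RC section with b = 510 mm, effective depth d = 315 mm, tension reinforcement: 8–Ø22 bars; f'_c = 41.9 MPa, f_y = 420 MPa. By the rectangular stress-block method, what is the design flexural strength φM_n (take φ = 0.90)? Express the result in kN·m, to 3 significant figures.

φM_n ≈ 322 kN·m

A_s = 8 × 380 = 3040 mm².
T = A_s f_y = 3040 × 420 = 1276800 N = 1276.8 kN.
From C = T: a = T/(0.85 f'_c b) = 1276800/(0.85 × 41.9 × 510) = 70.29 mm.
M_n = T(d − a/2) = 1276.8 kN × (315 − 35.145) mm = 357.32 kN·m.
φM_n = 0.90 × 357.32 = 321.59 kN·m.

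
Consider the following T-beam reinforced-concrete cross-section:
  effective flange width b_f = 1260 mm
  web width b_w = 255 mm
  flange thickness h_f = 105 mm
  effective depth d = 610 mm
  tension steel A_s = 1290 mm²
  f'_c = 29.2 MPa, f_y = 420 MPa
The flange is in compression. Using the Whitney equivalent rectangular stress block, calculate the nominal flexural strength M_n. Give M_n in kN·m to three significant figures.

M_n ≈ 326 kN·m

Tension: T = A_s f_y = 1290 × 420 = 541800 N.
Try a within the flange: a = T/(0.85 f'_c b_f) = 541800/(0.85 × 29.2 × 1260) = 17.32 mm.
Since a = 17.32 ≤ h_f = 105 mm, the stress block lies entirely in the flange; analyse as a rectangular beam of width b_f.
M_n = T(d − a/2) = 541800 × (610 − 8.66) = 325.81 × 10⁶ N·mm.
M_n = 325.81 kN·m.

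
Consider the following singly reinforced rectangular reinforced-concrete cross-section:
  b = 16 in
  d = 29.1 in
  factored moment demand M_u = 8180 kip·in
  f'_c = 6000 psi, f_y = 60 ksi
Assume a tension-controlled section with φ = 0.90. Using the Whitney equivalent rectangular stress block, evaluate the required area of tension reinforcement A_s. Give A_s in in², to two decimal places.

M_n = M_u/φ = 8180/0.90 = 9088.89 kip·in.
From M_n = 0.85 f'_c a b (d − a/2):
a = d − √(d² − 2M_n/(0.85 f'_c b)) = 29.1 − √(29.1² − 2 × 9088.89/(0.85 × 6 × 16)) = 4.119 in.
A_s = 0.85 f'_c a b / f_y = 0.85 × 6 × 4.119 × 16 / 60 = 5.602 in².

A_s ≈ 5.60 in²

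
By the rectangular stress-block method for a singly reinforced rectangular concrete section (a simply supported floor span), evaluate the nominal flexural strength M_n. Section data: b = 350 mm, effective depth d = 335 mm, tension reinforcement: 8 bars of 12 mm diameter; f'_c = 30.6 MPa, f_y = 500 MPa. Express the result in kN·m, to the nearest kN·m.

M_n ≈ 140 kN·m

A_s = 8 × 113 = 904 mm².
T = A_s f_y = 904 × 500 = 452000 N = 452 kN.
From C = T: a = T/(0.85 f'_c b) = 452000/(0.85 × 30.6 × 350) = 49.65 mm.
M_n = T(d − a/2) = 452 kN × (335 − 24.825) mm = 140.20 kN·m.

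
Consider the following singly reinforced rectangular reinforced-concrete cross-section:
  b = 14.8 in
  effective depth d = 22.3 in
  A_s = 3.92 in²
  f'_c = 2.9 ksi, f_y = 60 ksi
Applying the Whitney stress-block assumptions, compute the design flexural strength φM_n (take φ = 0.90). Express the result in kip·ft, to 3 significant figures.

φM_n ≈ 337 kip·ft

T = A_s f_y = 3.92 × 60 = 235.2 kips.
a = T/(0.85 f'_c b) = 235.2/(0.85 × 2.9 × 14.8) = 6.447 in.
M_n = T(d − a/2) = 235.2 × (22.3 − 3.2235) = 4486.8 kip·in = 4486.8/12 = 373.90 kip·ft.
φM_n = 0.90 × 373.90 = 336.51 kip·ft.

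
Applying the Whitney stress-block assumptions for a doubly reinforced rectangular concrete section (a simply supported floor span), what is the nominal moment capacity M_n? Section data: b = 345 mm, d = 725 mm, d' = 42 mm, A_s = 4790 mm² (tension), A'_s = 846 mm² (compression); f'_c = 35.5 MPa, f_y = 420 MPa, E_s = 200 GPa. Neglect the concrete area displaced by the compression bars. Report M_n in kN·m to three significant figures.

Assume both tension and compression steel yield.
Net tension couple steel: A_s − A'_s = 3944 mm².
a = (A_s − A'_s) f_y / (0.85 f'_c b) = 1656480/(0.85 × 35.5 × 345) = 159.12 mm.
c = a/β₁ = 159.12/0.796 = 199.90 mm; ε'_s = 0.003(c − d')/c = 0.0024 ≥ f_y/E_s = 0.0021, so compression steel does yield.
M_n = (A_s − A'_s) f_y (d − a/2) + A'_s f_y (d − d') = [1656480 × (725 − 79.56) + 355320 × (725 − 42)] × 10⁻⁶ = 1069.16 + 242.68 = 1311.84 kN·m.

M_n ≈ 1310 kN·m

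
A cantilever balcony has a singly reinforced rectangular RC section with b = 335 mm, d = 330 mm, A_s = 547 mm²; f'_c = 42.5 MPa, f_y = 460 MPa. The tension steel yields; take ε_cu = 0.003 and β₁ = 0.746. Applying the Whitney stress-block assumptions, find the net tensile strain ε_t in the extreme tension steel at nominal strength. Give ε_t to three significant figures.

ε_t ≈ 0.0325

a = A_s f_y/(0.85 f'_c b) = 20.79 mm.
β₁ = 0.746, so c = a/β₁ = 20.79/0.746 = 27.87 mm.
From the linear strain diagram with ε_cu = 0.003: ε_t = 0.003 (d − c)/c = 0.003 × (330 − 27.87)/27.87 = 0.0325.
Since ε_t ≥ 0.005, the section is tension-controlled.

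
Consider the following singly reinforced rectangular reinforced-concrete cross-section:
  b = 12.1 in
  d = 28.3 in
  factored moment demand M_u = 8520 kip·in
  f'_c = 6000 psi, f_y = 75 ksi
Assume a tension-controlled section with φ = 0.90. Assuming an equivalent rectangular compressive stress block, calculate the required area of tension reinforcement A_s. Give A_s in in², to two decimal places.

A_s ≈ 5.00 in²

M_n = M_u/φ = 8520/0.90 = 9466.67 kip·in.
From M_n = 0.85 f'_c a b (d − a/2):
a = d − √(d² − 2M_n/(0.85 f'_c b)) = 28.3 − √(28.3² − 2 × 9466.67/(0.85 × 6 × 12.1)) = 6.072 in.
A_s = 0.85 f'_c a b / f_y = 0.85 × 6 × 6.072 × 12.1 / 75 = 4.996 in².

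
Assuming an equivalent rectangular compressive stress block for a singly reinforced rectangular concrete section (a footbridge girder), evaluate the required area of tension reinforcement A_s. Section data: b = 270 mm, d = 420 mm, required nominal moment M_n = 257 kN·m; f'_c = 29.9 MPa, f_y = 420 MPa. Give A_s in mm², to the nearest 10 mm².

With M_n = 0.85 f'_c a b (d − a/2), solve the quadratic for a:
a = d − √(d² − 2M_n/(0.85 f'_c b)) = 420 − √(420² − 2 × 257×10⁶/(0.85 × 29.9 × 270)) = 101.42 mm.
A_s = 0.85 f'_c a b / f_y = 0.85 × 29.9 × 101.42 × 270 / 420 = 1657.0 mm².

A_s ≈ 1660 mm²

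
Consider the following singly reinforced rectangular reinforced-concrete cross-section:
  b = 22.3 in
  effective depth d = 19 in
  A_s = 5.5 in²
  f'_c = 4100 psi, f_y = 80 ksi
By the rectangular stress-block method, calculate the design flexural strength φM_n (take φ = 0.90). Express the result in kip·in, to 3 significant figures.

φM_n ≈ 6400 kip·in

T = A_s f_y = 5.5 × 80 = 440 kips.
a = T/(0.85 f'_c b) = 440/(0.85 × 4.1 × 22.3) = 5.662 in.
M_n = T(d − a/2) = 440 × (19 − 2.831) = 7114.4 kip·in.
φM_n = 0.90 × 7114.4 = 6403.0 kip·in.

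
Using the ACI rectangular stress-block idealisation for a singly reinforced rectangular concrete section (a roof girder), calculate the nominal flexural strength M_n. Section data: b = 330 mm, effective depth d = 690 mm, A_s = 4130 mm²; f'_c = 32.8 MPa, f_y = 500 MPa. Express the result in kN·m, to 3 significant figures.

M_n ≈ 1190 kN·m

T = A_s f_y = 4130 × 500 = 2065000 N = 2065 kN.
From C = T: a = T/(0.85 f'_c b) = 2065000/(0.85 × 32.8 × 330) = 224.45 mm.
M_n = T(d − a/2) = 2065 kN × (690 − 112.225) mm = 1193.11 kN·m.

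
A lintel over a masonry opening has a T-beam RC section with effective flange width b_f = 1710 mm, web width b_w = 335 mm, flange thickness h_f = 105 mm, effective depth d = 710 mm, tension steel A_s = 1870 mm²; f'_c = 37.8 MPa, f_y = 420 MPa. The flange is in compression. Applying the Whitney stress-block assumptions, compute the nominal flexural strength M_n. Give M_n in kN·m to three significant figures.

Tension: T = A_s f_y = 1870 × 420 = 785400 N.
Try a within the flange: a = T/(0.85 f'_c b_f) = 785400/(0.85 × 37.8 × 1710) = 14.29 mm.
Since a = 14.29 ≤ h_f = 105 mm, the stress block lies entirely in the flange; analyse as a rectangular beam of width b_f.
M_n = T(d − a/2) = 785400 × (710 − 7.145) = 552.02 × 10⁶ N·mm.
M_n = 552.02 kN·m.

M_n ≈ 552 kN·m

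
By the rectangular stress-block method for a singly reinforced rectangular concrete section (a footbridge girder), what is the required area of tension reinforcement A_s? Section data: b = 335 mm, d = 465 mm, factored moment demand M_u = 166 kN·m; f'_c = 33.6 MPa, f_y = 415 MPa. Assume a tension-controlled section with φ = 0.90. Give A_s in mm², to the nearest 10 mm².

A_s ≈ 1000 mm²

M_n = M_u/φ = 166/0.90 = 184.444 kN·m.
With M_n = 0.85 f'_c a b (d − a/2), solve the quadratic for a:
a = d − √(d² − 2M_n/(0.85 f'_c b)) = 465 − √(465² − 2 × 184.444×10⁶/(0.85 × 33.6 × 335)) = 43.49 mm.
A_s = 0.85 f'_c a b / f_y = 0.85 × 33.6 × 43.49 × 335 / 415 = 1002.6 mm².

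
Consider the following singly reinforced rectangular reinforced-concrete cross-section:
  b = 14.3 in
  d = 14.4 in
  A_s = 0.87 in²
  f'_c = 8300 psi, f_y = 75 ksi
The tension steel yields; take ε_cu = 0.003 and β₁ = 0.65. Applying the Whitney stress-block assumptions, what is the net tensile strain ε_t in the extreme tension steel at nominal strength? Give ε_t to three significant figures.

ε_t ≈ 0.0404

a = A_s f_y/(0.85 f'_c b) = 0.647 in.
β₁ = 0.65, so c = a/β₁ = 0.647/0.65 = 0.995 in.
From the linear strain diagram with ε_cu = 0.003: ε_t = 0.003 (d − c)/c = 0.003 × (14.4 − 0.995)/0.995 = 0.0404.
Since ε_t ≥ 0.005, the section is tension-controlled.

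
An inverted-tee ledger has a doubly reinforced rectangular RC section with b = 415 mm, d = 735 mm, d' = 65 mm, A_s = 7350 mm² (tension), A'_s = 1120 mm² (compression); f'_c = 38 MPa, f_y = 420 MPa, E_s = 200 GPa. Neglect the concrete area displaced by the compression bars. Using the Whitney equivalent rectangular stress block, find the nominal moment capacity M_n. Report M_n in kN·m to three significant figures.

Assume both tension and compression steel yield.
Net tension couple steel: A_s − A'_s = 6230 mm².
a = (A_s − A'_s) f_y / (0.85 f'_c b) = 2616600/(0.85 × 38 × 415) = 195.20 mm.
c = a/β₁ = 195.20/0.779 = 250.58 mm; ε'_s = 0.003(c − d')/c = 0.0022 ≥ f_y/E_s = 0.0021, so compression steel does yield.
M_n = (A_s − A'_s) f_y (d − a/2) + A'_s f_y (d − d') = [2616600 × (735 − 97.6) + 470400 × (735 − 65)] × 10⁻⁶ = 1667.82 + 315.17 = 1982.99 kN·m.

M_n ≈ 1980 kN·m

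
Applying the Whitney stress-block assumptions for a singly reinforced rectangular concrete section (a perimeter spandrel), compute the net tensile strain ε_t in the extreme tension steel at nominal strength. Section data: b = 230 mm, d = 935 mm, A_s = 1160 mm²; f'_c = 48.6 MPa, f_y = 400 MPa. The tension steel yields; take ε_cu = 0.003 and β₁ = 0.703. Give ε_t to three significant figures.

ε_t ≈ 0.0374

a = A_s f_y/(0.85 f'_c b) = 48.84 mm.
β₁ = 0.703, so c = a/β₁ = 48.84/0.703 = 69.47 mm.
From the linear strain diagram with ε_cu = 0.003: ε_t = 0.003 (d − c)/c = 0.003 × (935 − 69.47)/69.47 = 0.0374.
Since ε_t ≥ 0.005, the section is tension-controlled.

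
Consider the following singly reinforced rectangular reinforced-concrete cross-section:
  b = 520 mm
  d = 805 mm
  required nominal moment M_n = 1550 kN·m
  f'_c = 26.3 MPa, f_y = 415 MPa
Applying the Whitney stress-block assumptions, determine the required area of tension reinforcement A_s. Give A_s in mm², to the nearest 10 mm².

With M_n = 0.85 f'_c a b (d − a/2), solve the quadratic for a:
a = d − √(d² − 2M_n/(0.85 f'_c b)) = 805 − √(805² − 2 × 1550×10⁶/(0.85 × 26.3 × 520)) = 187.47 mm.
A_s = 0.85 f'_c a b / f_y = 0.85 × 26.3 × 187.47 × 520 / 415 = 5251.2 mm².

A_s ≈ 5250 mm²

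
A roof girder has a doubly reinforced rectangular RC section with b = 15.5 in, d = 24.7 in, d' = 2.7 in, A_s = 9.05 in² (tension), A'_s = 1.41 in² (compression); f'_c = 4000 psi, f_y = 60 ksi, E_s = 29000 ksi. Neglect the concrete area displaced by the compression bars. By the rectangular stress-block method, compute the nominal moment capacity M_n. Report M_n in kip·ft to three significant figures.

M_n ≈ 933 kip·ft

Assume both steels yield.
a = (A_s − A'_s) f_y/(0.85 f'_c b) = (9.05 − 1.41) × 60/(0.85 × 4 × 15.5) = 8.698 in.
c = a/β₁ = 8.698/0.85 = 10.233 in; ε'_s = 0.003(c − d')/c = 0.0022 ≥ ε_y = 0.0021, so the compression steel yields.
M_n = (A_s − A'_s) f_y (d − a/2) + A'_s f_y (d − d') = 458.4 × (24.7 − 4.349) + 84.6 × (24.7 − 2.7) = 9328.9 + 1861.2 = 11190.1 kip·in = 11190.1/12 = 932.51 kip·ft.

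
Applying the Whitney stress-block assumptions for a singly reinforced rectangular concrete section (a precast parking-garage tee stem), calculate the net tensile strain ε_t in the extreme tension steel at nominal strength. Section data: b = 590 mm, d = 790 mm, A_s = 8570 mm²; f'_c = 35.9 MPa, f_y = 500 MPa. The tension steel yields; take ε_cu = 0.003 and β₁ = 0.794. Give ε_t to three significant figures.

a = A_s f_y/(0.85 f'_c b) = 238.00 mm.
β₁ = 0.794, so c = a/β₁ = 238.00/0.794 = 299.75 mm.
From the linear strain diagram with ε_cu = 0.003: ε_t = 0.003 (d − c)/c = 0.003 × (790 − 299.75)/299.75 = 0.00491.
ε_t is between 0.004 and 0.005 — transition zone.

ε_t ≈ 0.00491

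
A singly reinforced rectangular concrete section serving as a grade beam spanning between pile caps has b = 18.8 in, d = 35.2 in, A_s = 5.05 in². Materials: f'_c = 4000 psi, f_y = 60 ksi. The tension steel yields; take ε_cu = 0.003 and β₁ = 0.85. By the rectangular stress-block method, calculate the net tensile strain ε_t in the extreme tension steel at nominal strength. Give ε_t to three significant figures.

a = A_s f_y/(0.85 f'_c b) = 4.740 in.
β₁ = 0.85, so c = a/β₁ = 4.740/0.85 = 5.576 in.
From the linear strain diagram with ε_cu = 0.003: ε_t = 0.003 (d − c)/c = 0.003 × (35.2 − 5.576)/5.576 = 0.0159.
Since ε_t ≥ 0.005, the section is tension-controlled.

ε_t ≈ 0.0159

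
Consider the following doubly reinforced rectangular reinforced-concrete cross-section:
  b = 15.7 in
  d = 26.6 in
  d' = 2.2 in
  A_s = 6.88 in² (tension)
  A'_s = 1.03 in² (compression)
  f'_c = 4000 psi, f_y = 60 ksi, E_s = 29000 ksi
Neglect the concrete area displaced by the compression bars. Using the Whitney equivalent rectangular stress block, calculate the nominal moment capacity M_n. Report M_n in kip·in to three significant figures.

M_n ≈ 9690 kip·in

Assume both steels yield.
a = (A_s − A'_s) f_y/(0.85 f'_c b) = (6.88 − 1.03) × 60/(0.85 × 4 × 15.7) = 6.575 in.
c = a/β₁ = 6.575/0.85 = 7.735 in; ε'_s = 0.003(c − d')/c = 0.0021 ≥ ε_y = 0.0021, so the compression steel yields.
M_n = (A_s − A'_s) f_y (d − a/2) + A'_s f_y (d − d') = 351 × (26.6 − 3.2875) + 61.8 × (26.6 − 2.2) = 8182.7 + 1507.9 = 9690.6 kip·in.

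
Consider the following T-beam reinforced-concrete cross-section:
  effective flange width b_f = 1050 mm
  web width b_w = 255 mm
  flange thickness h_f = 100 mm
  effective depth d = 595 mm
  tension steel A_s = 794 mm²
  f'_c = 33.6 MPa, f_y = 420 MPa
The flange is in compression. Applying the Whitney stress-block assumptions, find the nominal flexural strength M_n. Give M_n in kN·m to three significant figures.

Tension: T = A_s f_y = 794 × 420 = 333480 N.
Try a within the flange: a = T/(0.85 f'_c b_f) = 333480/(0.85 × 33.6 × 1050) = 11.12 mm.
Since a = 11.12 ≤ h_f = 100 mm, the stress block lies entirely in the flange; analyse as a rectangular beam of width b_f.
M_n = T(d − a/2) = 333480 × (595 − 5.56) = 196.57 × 10⁶ N·mm.
M_n = 196.57 kN·m.

M_n ≈ 197 kN·m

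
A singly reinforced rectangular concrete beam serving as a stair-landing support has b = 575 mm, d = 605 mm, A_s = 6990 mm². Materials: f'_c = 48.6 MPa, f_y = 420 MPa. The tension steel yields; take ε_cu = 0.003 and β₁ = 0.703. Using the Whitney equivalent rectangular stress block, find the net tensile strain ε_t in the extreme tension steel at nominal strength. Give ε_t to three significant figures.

a = A_s f_y/(0.85 f'_c b) = 123.60 mm.
β₁ = 0.703, so c = a/β₁ = 123.60/0.703 = 175.82 mm.
From the linear strain diagram with ε_cu = 0.003: ε_t = 0.003 (d − c)/c = 0.003 × (605 − 175.82)/175.82 = 0.00732.
Since ε_t ≥ 0.005, the section is tension-controlled.

ε_t ≈ 0.00732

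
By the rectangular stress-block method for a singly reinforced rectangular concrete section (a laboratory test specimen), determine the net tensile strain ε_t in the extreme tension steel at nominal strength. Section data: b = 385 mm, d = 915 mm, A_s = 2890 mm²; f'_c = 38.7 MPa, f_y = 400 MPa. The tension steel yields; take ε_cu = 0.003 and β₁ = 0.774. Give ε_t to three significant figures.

ε_t ≈ 0.0203

a = A_s f_y/(0.85 f'_c b) = 91.28 mm.
β₁ = 0.774, so c = a/β₁ = 91.28/0.774 = 117.93 mm.
From the linear strain diagram with ε_cu = 0.003: ε_t = 0.003 (d − c)/c = 0.003 × (915 − 117.93)/117.93 = 0.0203.
Since ε_t ≥ 0.005, the section is tension-controlled.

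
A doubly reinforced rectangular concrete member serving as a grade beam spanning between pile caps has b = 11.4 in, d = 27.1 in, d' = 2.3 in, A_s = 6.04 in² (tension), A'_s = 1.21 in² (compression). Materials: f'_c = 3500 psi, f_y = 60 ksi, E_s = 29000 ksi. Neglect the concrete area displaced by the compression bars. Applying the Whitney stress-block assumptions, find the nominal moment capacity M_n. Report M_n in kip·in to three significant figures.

M_n ≈ 8420 kip·in

Assume both steels yield.
a = (A_s − A'_s) f_y/(0.85 f'_c b) = (6.04 − 1.21) × 60/(0.85 × 3.5 × 11.4) = 8.545 in.
c = a/β₁ = 8.545/0.85 = 10.053 in; ε'_s = 0.003(c − d')/c = 0.0023 ≥ ε_y = 0.0021, so the compression steel yields.
M_n = (A_s − A'_s) f_y (d − a/2) + A'_s f_y (d − d') = 289.8 × (27.1 − 4.2725) + 72.6 × (27.1 − 2.3) = 6615.4 + 1800.5 = 8415.9 kip·in.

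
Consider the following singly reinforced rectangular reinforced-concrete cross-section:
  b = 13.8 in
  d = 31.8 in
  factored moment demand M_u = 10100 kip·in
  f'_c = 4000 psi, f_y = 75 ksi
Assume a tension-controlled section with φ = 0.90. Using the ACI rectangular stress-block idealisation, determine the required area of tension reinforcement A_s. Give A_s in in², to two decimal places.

M_n = M_u/φ = 10100/0.90 = 11222.2 kip·in.
From M_n = 0.85 f'_c a b (d − a/2):
a = d − √(d² − 2M_n/(0.85 f'_c b)) = 31.8 − √(31.8² − 2 × 11222.2/(0.85 × 4 × 13.8)) = 8.716 in.
A_s = 0.85 f'_c a b / f_y = 0.85 × 4 × 8.716 × 13.8 / 75 = 5.453 in².

A_s ≈ 5.45 in²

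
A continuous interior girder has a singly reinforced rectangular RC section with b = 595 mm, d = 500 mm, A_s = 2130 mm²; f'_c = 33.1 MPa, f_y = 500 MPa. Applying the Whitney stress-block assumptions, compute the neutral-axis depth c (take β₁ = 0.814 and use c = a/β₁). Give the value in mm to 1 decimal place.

T = A_s f_y = 2130 × 500 = 1065000 N = 1065 kN.
Setting C = 0.85 f'_c a b equal to T: a = 1065000/(0.85 × 33.1 × 595) = 63.619 mm.
With β₁ = 0.814, c = a/β₁ = 63.619/0.814 = 78.2 mm.

c ≈ 78.2 mm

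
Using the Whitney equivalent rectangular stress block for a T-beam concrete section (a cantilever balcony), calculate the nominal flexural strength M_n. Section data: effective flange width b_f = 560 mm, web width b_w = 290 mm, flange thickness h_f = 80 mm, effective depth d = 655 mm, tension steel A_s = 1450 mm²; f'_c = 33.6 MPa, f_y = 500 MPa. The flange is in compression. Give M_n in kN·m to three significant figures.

M_n ≈ 458 kN·m

Tension: T = A_s f_y = 1450 × 500 = 725000 N.
Try a within the flange: a = T/(0.85 f'_c b_f) = 725000/(0.85 × 33.6 × 560) = 45.33 mm.
Since a = 45.33 ≤ h_f = 80 mm, the stress block lies entirely in the flange; analyse as a rectangular beam of width b_f.
M_n = T(d − a/2) = 725000 × (655 − 22.665) = 458.44 × 10⁶ N·mm.
M_n = 458.44 kN·m.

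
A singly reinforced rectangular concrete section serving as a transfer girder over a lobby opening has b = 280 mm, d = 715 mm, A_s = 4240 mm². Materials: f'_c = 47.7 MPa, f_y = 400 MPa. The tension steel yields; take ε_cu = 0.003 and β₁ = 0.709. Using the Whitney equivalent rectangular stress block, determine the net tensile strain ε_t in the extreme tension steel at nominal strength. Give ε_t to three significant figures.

a = A_s f_y/(0.85 f'_c b) = 149.39 mm.
β₁ = 0.709, so c = a/β₁ = 149.39/0.709 = 210.71 mm.
From the linear strain diagram with ε_cu = 0.003: ε_t = 0.003 (d − c)/c = 0.003 × (715 − 210.71)/210.71 = 0.00718.
Since ε_t ≥ 0.005, the section is tension-controlled.

ε_t ≈ 0.00718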